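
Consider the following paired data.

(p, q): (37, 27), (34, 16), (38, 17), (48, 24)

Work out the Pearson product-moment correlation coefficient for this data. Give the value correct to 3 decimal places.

0.451

n = 4, Σp = 157, Σq = 84, Σp² = 6273, Σq² = 1850, Σpq = 3341
nΣpq − ΣpΣq = 13364 − 13188 = 176
nΣp² − (Σp)² = 25092 − 24649 = 443; nΣq² − (Σq)² = 7400 − 7056 = 344
r = 176 / √(443 × 344) = 176 / 390.3742 ≈ 0.451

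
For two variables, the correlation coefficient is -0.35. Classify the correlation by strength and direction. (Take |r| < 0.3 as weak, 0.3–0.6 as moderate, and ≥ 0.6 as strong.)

moderate negative

r = -0.35 < 0 so the relationship is negative.
|r| = 0.35, which falls in the moderate range.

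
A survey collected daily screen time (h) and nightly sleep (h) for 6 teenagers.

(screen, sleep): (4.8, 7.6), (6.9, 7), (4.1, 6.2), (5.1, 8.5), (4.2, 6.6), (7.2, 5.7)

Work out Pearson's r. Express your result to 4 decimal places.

n = 6, Σx = 32.3, Σy = 41.6, Σx² = 182.95, Σy² = 293.5, Σxy = 222.31
nΣxy − ΣxΣy = 1333.86 − 1343.68 = -9.82
nΣx² − (Σx)² = 1097.7 − 1043.29 = 54.41; nΣy² − (Σy)² = 1761 − 1730.56 = 30.44
r = -9.82 / √(54.41 × 30.44) = -9.82 / 40.6969 ≈ -0.2413

-0.2413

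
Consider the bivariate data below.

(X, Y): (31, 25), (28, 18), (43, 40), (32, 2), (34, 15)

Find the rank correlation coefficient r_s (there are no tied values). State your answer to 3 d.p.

Rank X: 2, 1, 5, 3, 4
Rank Y: 4, 3, 5, 1, 2
d = rank(X) − rank(Y): -2, -2, 0, 2, 2; Σd² = 16
ρ = 1 − 6Σd² / [n(n²−1)] = 1 − 6×16 / (5×24) = 1 − 96/120 ≈ 0.200

0.200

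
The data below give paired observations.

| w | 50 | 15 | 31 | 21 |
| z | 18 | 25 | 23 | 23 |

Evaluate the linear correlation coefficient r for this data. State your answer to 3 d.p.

-0.963

n = 4, Σw = 117, Σz = 89, Σw² = 4127, Σz² = 2007, Σwz = 2471
nΣwz − ΣwΣz = 9884 − 10413 = -529
nΣw² − (Σw)² = 16508 − 13689 = 2819; nΣz² − (Σz)² = 8028 − 7921 = 107
r = -529 / √(2819 × 107) = -529 / 549.2113 ≈ -0.963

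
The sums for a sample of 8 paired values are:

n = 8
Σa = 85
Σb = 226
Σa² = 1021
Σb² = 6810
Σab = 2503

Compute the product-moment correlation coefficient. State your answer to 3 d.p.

0.454

r = (nΣab − ΣaΣb) / √[(nΣa² − (Σa)²)(nΣb² − (Σb)²)]
Numerator: 8×2503 − 85×226 = 814
Denominator: √[(8168 − 7225)(54480 − 51076)] = √[943 × 3404] = 1791.6395
r = 814 / 1791.6395 ≈ 0.454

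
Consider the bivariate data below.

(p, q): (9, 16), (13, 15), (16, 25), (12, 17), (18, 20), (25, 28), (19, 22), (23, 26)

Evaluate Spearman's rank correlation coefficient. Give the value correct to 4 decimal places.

0.8571

Rank p: 1, 3, 4, 2, 5, 8, 6, 7
Rank q: 2, 1, 6, 3, 4, 8, 5, 7
d = rank(p) − rank(q): -1, 2, -2, -1, 1, 0, 1, 0; Σd² = 12
ρ = 1 − 6Σd² / [n(n²−1)] = 1 − 6×12 / (8×63) = 1 − 72/504 ≈ 0.8571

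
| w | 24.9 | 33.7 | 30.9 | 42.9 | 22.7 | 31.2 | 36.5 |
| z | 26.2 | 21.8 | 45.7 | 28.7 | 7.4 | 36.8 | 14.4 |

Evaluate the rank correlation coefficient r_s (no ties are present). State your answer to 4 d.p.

0.1429

Rank w: 2, 5, 3, 7, 1, 4, 6
Rank z: 4, 3, 7, 5, 1, 6, 2
d = rank(w) − rank(z): -2, 2, -4, 2, 0, -2, 4; Σd² = 48
ρ = 1 − 6Σd² / [n(n²−1)] = 1 − 6×48 / (7×48) = 1 − 288/336 ≈ 0.1429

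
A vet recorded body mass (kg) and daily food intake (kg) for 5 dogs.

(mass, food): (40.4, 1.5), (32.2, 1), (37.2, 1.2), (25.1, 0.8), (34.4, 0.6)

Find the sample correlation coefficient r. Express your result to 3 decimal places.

0.678

n = 5, Σx = 169.3, Σy = 5.1, Σx² = 5866.21, Σy² = 5.69, Σxy = 178.16
nΣxy − ΣxΣy = 890.8 − 863.43 = 27.37
nΣx² − (Σx)² = 29331.05 − 28662.49 = 668.56; nΣy² − (Σy)² = 28.45 − 26.01 = 2.44
r = 27.37 / √(668.56 × 2.44) = 27.37 / 40.3892 ≈ 0.678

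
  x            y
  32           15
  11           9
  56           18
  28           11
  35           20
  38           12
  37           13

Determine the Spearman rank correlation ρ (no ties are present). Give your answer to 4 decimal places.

0.5714

Rank x: 3, 1, 7, 2, 4, 6, 5
Rank y: 5, 1, 6, 2, 7, 3, 4
d = rank(x) − rank(y): -2, 0, 1, 0, -3, 3, 1; Σd² = 24
ρ = 1 − 6Σd² / [n(n²−1)] = 1 − 6×24 / (7×48) = 1 − 144/336 ≈ 0.5714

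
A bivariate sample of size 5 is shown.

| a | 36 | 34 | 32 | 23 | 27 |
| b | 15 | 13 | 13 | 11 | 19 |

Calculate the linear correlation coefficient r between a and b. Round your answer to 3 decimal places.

0.087

n = 5, Σa = 152, Σb = 71, Σa² = 4734, Σb² = 1045, Σab = 2164
nΣab − ΣaΣb = 10820 − 10792 = 28
nΣa² − (Σa)² = 23670 − 23104 = 566; nΣb² − (Σb)² = 5225 − 5041 = 184
r = 28 / √(566 × 184) = 28 / 322.7135 ≈ 0.087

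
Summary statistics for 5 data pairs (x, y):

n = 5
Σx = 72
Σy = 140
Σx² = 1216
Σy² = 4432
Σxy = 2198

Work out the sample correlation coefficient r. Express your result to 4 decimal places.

0.6009

r = (nΣxy − ΣxΣy) / √[(nΣx² − (Σx)²)(nΣy² − (Σy)²)]
Numerator: 5×2198 − 72×140 = 910
Denominator: √[(6080 − 5184)(22160 − 19600)] = √[896 × 2560] = 1514.5164
r = 910 / 1514.5164 ≈ 0.6009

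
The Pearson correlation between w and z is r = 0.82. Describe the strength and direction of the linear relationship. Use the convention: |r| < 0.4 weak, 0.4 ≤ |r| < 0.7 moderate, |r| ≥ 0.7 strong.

r = 0.82 > 0 so the relationship is positive.
|r| = 0.82, which falls in the strong range.

strong positive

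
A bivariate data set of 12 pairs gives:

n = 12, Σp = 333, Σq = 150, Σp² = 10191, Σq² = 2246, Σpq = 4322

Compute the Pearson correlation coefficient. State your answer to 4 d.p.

r = (nΣpq − ΣpΣq) / √[(nΣp² − (Σp)²)(nΣq² − (Σq)²)]
Numerator: 12×4322 − 333×150 = 1914
Denominator: √[(122292 − 110889)(26952 − 22500)] = √[11403 × 4452] = 7125.0373
r = 1914 / 7125.0373 ≈ 0.2686

0.2686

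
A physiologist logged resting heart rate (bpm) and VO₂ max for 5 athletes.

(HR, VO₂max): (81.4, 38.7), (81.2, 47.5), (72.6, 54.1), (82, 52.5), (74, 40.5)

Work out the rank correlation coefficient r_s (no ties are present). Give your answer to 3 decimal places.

-0.300

Rank HR: 4, 3, 1, 5, 2
Rank VO₂max: 1, 3, 5, 4, 2
d = rank(HR) − rank(VO₂max): 3, 0, -4, 1, 0; Σd² = 26
ρ = 1 − 6Σd² / [n(n²−1)] = 1 − 6×26 / (5×24) = 1 − 156/120 ≈ -0.300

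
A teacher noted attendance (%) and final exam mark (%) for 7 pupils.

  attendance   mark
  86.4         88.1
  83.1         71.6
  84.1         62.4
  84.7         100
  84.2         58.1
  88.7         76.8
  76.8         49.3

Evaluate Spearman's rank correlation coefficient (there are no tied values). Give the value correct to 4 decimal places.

Rank attendance: 6, 2, 3, 5, 4, 7, 1
Rank mark: 6, 4, 3, 7, 2, 5, 1
d = rank(attendance) − rank(mark): 0, -2, 0, -2, 2, 2, 0; Σd² = 16
ρ = 1 − 6Σd² / [n(n²−1)] = 1 − 6×16 / (7×48) = 1 − 96/336 ≈ 0.7143

0.7143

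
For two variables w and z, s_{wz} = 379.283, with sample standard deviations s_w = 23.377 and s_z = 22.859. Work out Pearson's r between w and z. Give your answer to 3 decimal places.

0.710

r = Cov(w,z) / (s_w · s_z) = 379.283 / (23.377 × 22.859)
  = 379.283 / 534.3748 ≈ 0.710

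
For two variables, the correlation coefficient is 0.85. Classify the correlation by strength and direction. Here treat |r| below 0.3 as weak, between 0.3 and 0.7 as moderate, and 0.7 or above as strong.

strong positive

r = 0.85 > 0 so the relationship is positive.
|r| = 0.85, which falls in the strong range.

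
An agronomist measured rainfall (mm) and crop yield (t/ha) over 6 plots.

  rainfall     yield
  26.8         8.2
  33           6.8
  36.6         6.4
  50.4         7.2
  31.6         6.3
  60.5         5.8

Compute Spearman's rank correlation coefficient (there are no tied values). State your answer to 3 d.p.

Rank rainfall: 1, 3, 4, 5, 2, 6
Rank yield: 6, 4, 3, 5, 2, 1
d = rank(rainfall) − rank(yield): -5, -1, 1, 0, 0, 5; Σd² = 52
ρ = 1 − 6Σd² / [n(n²−1)] = 1 − 6×52 / (6×35) = 1 − 312/210 ≈ -0.486

-0.486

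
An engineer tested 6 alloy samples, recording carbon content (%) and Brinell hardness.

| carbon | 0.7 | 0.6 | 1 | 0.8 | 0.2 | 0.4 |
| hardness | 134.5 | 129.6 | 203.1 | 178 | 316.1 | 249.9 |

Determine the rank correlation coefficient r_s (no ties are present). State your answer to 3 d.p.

Rank carbon: 4, 3, 6, 5, 1, 2
Rank hardness: 2, 1, 4, 3, 6, 5
d = rank(carbon) − rank(hardness): 2, 2, 2, 2, -5, -3; Σd² = 50
ρ = 1 − 6Σd² / [n(n²−1)] = 1 − 6×50 / (6×35) = 1 − 300/210 ≈ -0.429

-0.429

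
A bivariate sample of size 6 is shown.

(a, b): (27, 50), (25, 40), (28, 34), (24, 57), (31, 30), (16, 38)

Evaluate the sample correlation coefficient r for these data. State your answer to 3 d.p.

-0.225

n = 6, Σa = 151, Σb = 249, Σa² = 3931, Σb² = 10849, Σab = 6208
nΣab − ΣaΣb = 37248 − 37599 = -351
nΣa² − (Σa)² = 23586 − 22801 = 785; nΣb² − (Σb)² = 65094 − 62001 = 3093
r = -351 / √(785 × 3093) = -351 / 1558.2057 ≈ -0.225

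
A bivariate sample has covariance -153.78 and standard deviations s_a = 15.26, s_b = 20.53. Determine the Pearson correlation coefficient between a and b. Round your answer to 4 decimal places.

r = Cov(a,b) / (s_a · s_b) = -153.78 / (15.26 × 20.53)
  = -153.78 / 313.2878 ≈ -0.4909

-0.4909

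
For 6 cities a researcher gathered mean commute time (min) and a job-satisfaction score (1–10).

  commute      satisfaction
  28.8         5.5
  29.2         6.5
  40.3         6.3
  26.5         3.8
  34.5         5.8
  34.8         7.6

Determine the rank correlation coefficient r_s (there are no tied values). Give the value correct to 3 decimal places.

0.714

Rank commute: 2, 3, 6, 1, 4, 5
Rank satisfaction: 2, 5, 4, 1, 3, 6
d = rank(commute) − rank(satisfaction): 0, -2, 2, 0, 1, -1; Σd² = 10
ρ = 1 − 6Σd² / [n(n²−1)] = 1 − 6×10 / (6×35) = 1 − 60/210 ≈ 0.714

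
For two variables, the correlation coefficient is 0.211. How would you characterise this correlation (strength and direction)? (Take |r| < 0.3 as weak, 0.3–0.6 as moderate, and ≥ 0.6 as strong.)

weak positive

r = 0.211 > 0 so the relationship is positive.
|r| = 0.211, which falls in the weak range.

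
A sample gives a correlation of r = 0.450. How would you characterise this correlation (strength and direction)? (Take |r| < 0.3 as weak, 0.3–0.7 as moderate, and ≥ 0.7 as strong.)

r = 0.450 > 0 so the relationship is positive.
|r| = 0.450, which falls in the moderate range.

moderate positive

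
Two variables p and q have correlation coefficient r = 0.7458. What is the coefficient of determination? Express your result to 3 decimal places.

0.556

r² = (0.7458)² = 0.556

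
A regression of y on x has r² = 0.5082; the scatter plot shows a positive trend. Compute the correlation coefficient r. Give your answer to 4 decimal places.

|r| = √0.5082 = 0.7129
The association is positive, so r = 0.7129.

0.7129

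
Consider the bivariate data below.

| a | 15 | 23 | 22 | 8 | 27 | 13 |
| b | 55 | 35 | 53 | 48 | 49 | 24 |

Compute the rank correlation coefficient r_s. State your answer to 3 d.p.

0.200

Rank a: 3, 5, 4, 1, 6, 2
Rank b: 6, 2, 5, 3, 4, 1
d = rank(a) − rank(b): -3, 3, -1, -2, 2, 1; Σd² = 28
ρ = 1 − 6Σd² / [n(n²−1)] = 1 − 6×28 / (6×35) = 1 − 168/210 ≈ 0.200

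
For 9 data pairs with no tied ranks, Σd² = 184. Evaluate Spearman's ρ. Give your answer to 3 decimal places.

-0.533

ρ = 1 − 6Σd² / [n(n²−1)] = 1 − 6×184 / (9×80)
  = 1 − 1104/720 = 1 − 1.5333 ≈ -0.533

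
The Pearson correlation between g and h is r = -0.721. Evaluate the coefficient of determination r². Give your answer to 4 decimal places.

0.5198

r² = (-0.721)² = 0.5198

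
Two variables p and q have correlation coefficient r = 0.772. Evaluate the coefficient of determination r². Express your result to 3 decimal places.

0.596

r² = (0.772)² = 0.596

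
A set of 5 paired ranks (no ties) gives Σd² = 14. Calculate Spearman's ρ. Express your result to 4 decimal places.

0.3000

ρ = 1 − 6Σd² / [n(n²−1)] = 1 − 6×14 / (5×24)
  = 1 − 84/120 = 1 − 0.70000 ≈ 0.3000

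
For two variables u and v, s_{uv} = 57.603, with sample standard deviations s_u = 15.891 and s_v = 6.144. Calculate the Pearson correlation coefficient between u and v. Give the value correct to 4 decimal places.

r = Cov(u,v) / (s_u · s_v) = 57.603 / (15.891 × 6.144)
  = 57.603 / 97.6343 ≈ 0.5900

0.5900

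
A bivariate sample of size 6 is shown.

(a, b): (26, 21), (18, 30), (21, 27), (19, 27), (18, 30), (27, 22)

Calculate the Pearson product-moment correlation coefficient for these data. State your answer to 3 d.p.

-0.967

n = 6, Σa = 129, Σb = 157, Σa² = 2855, Σb² = 4183, Σab = 3300
nΣab − ΣaΣb = 19800 − 20253 = -453
nΣa² − (Σa)² = 17130 − 16641 = 489; nΣb² − (Σb)² = 25098 − 24649 = 449
r = -453 / √(489 × 449) = -453 / 468.5734 ≈ -0.967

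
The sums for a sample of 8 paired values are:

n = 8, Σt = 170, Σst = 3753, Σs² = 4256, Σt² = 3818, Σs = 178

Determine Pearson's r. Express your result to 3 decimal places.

-0.120

r = (nΣst − ΣsΣt) / √[(nΣs² − (Σs)²)(nΣt² − (Σt)²)]
Numerator: 8×3753 − 178×170 = -236
Denominator: √[(34048 − 31684)(30544 − 28900)] = √[2364 × 1644] = 1971.3995
r = -236 / 1971.3995 ≈ -0.120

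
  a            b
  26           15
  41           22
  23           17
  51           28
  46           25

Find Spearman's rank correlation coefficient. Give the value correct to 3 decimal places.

Rank a: 2, 3, 1, 5, 4
Rank b: 1, 3, 2, 5, 4
d = rank(a) − rank(b): 1, 0, -1, 0, 0; Σd² = 2
ρ = 1 − 6Σd² / [n(n²−1)] = 1 − 6×2 / (5×24) = 1 − 12/120 ≈ 0.900

0.900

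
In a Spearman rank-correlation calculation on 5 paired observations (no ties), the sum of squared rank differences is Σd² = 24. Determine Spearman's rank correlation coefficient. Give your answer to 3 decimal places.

ρ = 1 − 6Σd² / [n(n²−1)] = 1 − 6×24 / (5×24)
  = 1 − 144/120 = 1 − 1.2000 ≈ -0.200

-0.200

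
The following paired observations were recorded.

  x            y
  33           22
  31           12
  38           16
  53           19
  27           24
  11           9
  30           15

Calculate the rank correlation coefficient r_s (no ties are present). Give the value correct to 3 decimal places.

Rank x: 5, 4, 6, 7, 2, 1, 3
Rank y: 6, 2, 4, 5, 7, 1, 3
d = rank(x) − rank(y): -1, 2, 2, 2, -5, 0, 0; Σd² = 38
ρ = 1 − 6Σd² / [n(n²−1)] = 1 − 6×38 / (7×48) = 1 − 228/336 ≈ 0.321

0.321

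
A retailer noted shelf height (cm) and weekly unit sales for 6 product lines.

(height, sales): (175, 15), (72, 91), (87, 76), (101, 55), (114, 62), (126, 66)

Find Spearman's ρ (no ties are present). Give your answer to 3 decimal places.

-0.771

Rank height: 6, 1, 2, 3, 4, 5
Rank sales: 1, 6, 5, 2, 3, 4
d = rank(height) − rank(sales): 5, -5, -3, 1, 1, 1; Σd² = 62
ρ = 1 − 6Σd² / [n(n²−1)] = 1 − 6×62 / (6×35) = 1 − 372/210 ≈ -0.771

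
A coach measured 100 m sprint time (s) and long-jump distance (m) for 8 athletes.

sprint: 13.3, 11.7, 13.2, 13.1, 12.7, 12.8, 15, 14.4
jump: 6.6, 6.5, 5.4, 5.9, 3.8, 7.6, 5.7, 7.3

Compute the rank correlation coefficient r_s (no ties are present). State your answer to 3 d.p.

Rank sprint: 6, 1, 5, 4, 2, 3, 8, 7
Rank jump: 6, 5, 2, 4, 1, 8, 3, 7
d = rank(sprint) − rank(jump): 0, -4, 3, 0, 1, -5, 5, 0; Σd² = 76
ρ = 1 − 6Σd² / [n(n²−1)] = 1 − 6×76 / (8×63) = 1 − 456/504 ≈ 0.095

0.095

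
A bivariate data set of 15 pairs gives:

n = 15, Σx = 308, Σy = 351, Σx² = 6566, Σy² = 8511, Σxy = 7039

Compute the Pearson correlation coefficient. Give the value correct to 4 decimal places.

-0.6271

r = (nΣxy − ΣxΣy) / √[(nΣx² − (Σx)²)(nΣy² − (Σy)²)]
Numerator: 15×7039 − 308×351 = -2523
Denominator: √[(98490 − 94864)(127665 − 123201)] = √[3626 × 4464] = 4023.2405
r = -2523 / 4023.2405 ≈ -0.6271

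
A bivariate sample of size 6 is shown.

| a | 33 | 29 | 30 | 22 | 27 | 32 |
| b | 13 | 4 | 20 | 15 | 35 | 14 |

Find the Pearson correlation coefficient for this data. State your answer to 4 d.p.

n = 6, Σa = 173, Σb = 101, Σa² = 5067, Σb² = 2231, Σab = 2868
nΣab − ΣaΣb = 17208 − 17473 = -265
nΣa² − (Σa)² = 30402 − 29929 = 473; nΣb² − (Σb)² = 13386 − 10201 = 3185
r = -265 / √(473 × 3185) = -265 / 1227.3977 ≈ -0.2159

-0.2159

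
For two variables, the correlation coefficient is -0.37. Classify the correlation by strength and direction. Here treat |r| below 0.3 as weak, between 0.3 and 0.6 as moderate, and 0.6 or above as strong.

moderate negative

r = -0.37 < 0 so the relationship is negative.
|r| = 0.37, which falls in the moderate range.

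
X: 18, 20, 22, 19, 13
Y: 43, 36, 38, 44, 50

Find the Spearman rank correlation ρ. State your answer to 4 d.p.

-0.8000

Rank X: 2, 4, 5, 3, 1
Rank Y: 3, 1, 2, 4, 5
d = rank(X) − rank(Y): -1, 3, 3, -1, -4; Σd² = 36
ρ = 1 − 6Σd² / [n(n²−1)] = 1 − 6×36 / (5×24) = 1 − 216/120 ≈ -0.8000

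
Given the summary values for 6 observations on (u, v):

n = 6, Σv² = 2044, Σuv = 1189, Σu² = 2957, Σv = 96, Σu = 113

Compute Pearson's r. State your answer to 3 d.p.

-0.954

r = (nΣuv − ΣuΣv) / √[(nΣu² − (Σu)²)(nΣv² − (Σv)²)]
Numerator: 6×1189 − 113×96 = -3714
Denominator: √[(17742 − 12769)(12264 − 9216)] = √[4973 × 3048] = 3893.2896
r = -3714 / 3893.2896 ≈ -0.954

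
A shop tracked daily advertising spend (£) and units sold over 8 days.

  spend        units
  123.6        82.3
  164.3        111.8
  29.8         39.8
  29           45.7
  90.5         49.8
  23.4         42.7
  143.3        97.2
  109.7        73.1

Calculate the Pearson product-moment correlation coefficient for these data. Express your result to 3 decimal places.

n = 8, Σx = 713.6, Σy = 542.4, Σx² = 85307.28, Σy² = 42039.84, Σxy = 58506.27
nΣxy − ΣxΣy = 468050.16 − 387056.64 = 80993.52
nΣx² − (Σx)² = 682458.24 − 509224.96 = 173233.28; nΣy² − (Σy)² = 336318.72 − 294197.76 = 42120.96
r = 80993.52 / √(173233.28 × 42120.96) = 80993.52 / 85421.0282 ≈ 0.948

0.948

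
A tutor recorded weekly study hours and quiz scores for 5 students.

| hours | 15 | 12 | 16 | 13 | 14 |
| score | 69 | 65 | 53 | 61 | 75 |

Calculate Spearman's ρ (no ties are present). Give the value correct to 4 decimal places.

-0.2000

Rank hours: 4, 1, 5, 2, 3
Rank score: 4, 3, 1, 2, 5
d = rank(hours) − rank(score): 0, -2, 4, 0, -2; Σd² = 24
ρ = 1 − 6Σd² / [n(n²−1)] = 1 − 6×24 / (5×24) = 1 − 144/120 ≈ -0.2000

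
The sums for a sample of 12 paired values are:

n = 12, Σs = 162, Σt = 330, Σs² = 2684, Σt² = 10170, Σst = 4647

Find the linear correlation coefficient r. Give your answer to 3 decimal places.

0.260

r = (nΣst − ΣsΣt) / √[(nΣs² − (Σs)²)(nΣt² − (Σt)²)]
Numerator: 12×4647 − 162×330 = 2304
Denominator: √[(32208 − 26244)(122040 − 108900)] = √[5964 × 13140] = 8852.5115
r = 2304 / 8852.5115 ≈ 0.260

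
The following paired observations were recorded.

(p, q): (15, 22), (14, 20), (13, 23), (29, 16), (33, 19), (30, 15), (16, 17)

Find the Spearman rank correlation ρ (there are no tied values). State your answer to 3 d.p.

Rank p: 3, 2, 1, 5, 7, 6, 4
Rank q: 6, 5, 7, 2, 4, 1, 3
d = rank(p) − rank(q): -3, -3, -6, 3, 3, 5, 1; Σd² = 98
ρ = 1 − 6Σd² / [n(n²−1)] = 1 − 6×98 / (7×48) = 1 − 588/336 ≈ -0.750

-0.750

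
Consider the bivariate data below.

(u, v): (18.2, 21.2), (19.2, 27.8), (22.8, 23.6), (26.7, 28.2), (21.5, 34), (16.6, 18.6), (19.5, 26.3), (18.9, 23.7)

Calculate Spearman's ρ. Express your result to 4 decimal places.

Rank u: 2, 4, 7, 8, 6, 1, 5, 3
Rank v: 2, 6, 3, 7, 8, 1, 5, 4
d = rank(u) − rank(v): 0, -2, 4, 1, -2, 0, 0, -1; Σd² = 26
ρ = 1 − 6Σd² / [n(n²−1)] = 1 − 6×26 / (8×63) = 1 − 156/504 ≈ 0.6905

0.6905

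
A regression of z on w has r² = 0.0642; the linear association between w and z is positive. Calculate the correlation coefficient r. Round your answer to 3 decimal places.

|r| = √0.0642 = 0.253
The association is positive, so r = 0.253.

0.253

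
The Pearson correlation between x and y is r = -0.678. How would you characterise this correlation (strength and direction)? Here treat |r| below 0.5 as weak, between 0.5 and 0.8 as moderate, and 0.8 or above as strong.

r = -0.678 < 0 so the relationship is negative.
|r| = 0.678, which falls in the moderate range.

moderate negative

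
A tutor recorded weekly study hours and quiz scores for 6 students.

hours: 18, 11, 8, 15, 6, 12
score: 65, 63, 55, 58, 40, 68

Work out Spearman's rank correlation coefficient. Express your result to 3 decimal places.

Rank hours: 6, 3, 2, 5, 1, 4
Rank score: 5, 4, 2, 3, 1, 6
d = rank(hours) − rank(score): 1, -1, 0, 2, 0, -2; Σd² = 10
ρ = 1 − 6Σd² / [n(n²−1)] = 1 − 6×10 / (6×35) = 1 − 60/210 ≈ 0.714

0.714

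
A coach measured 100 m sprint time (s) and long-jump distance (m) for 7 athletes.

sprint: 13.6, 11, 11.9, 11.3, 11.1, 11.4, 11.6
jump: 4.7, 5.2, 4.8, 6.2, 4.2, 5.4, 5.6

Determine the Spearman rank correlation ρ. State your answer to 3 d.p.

-0.107

Rank sprint: 7, 1, 6, 3, 2, 4, 5
Rank jump: 2, 4, 3, 7, 1, 5, 6
d = rank(sprint) − rank(jump): 5, -3, 3, -4, 1, -1, -1; Σd² = 62
ρ = 1 − 6Σd² / [n(n²−1)] = 1 − 6×62 / (7×48) = 1 − 372/336 ≈ -0.107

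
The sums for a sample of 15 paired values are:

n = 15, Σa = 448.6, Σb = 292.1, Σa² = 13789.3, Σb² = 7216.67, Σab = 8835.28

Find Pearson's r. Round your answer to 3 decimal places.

0.132

r = (nΣab − ΣaΣb) / √[(nΣa² − (Σa)²)(nΣb² − (Σb)²)]
Numerator: 15×8835.28 − 448.6×292.1 = 1493.14
Denominator: √[(206839.5 − 201241.96)(108250.05 − 85322.41)] = √[5597.54 × 22927.64] = 11328.6531
r = 1493.14 / 11328.6531 ≈ 0.132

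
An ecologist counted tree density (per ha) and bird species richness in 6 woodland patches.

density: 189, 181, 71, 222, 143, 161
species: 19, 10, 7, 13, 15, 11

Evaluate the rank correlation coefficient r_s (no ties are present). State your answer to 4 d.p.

Rank density: 5, 4, 1, 6, 2, 3
Rank species: 6, 2, 1, 4, 5, 3
d = rank(density) − rank(species): -1, 2, 0, 2, -3, 0; Σd² = 18
ρ = 1 − 6Σd² / [n(n²−1)] = 1 − 6×18 / (6×35) = 1 − 108/210 ≈ 0.4857

0.4857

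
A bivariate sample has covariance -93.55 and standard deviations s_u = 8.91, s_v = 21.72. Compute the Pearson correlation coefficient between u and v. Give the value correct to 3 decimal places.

-0.483

r = Cov(u,v) / (s_u · s_v) = -93.55 / (8.91 × 21.72)
  = -93.55 / 193.5252 ≈ -0.483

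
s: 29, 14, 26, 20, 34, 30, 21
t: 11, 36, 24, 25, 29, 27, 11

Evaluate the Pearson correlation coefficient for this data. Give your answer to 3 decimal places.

-0.203

n = 7, Σs = 174, Σt = 163, Σs² = 4610, Σt² = 4309, Σst = 3974
nΣst − ΣsΣt = 27818 − 28362 = -544
nΣs² − (Σs)² = 32270 − 30276 = 1994; nΣt² − (Σt)² = 30163 − 26569 = 3594
r = -544 / √(1994 × 3594) = -544 / 2677.0200 ≈ -0.203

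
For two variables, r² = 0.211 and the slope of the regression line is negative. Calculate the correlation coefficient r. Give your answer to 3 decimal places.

-0.459

|r| = √0.211 = 0.459
The association is negative, so r = −0.459.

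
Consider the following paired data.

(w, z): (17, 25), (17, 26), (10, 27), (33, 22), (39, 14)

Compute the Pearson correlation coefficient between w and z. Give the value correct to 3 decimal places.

n = 5, Σw = 116, Σz = 114, Σw² = 3288, Σz² = 2710, Σwz = 2409
nΣwz − ΣwΣz = 12045 − 13224 = -1179
nΣw² − (Σw)² = 16440 − 13456 = 2984; nΣz² − (Σz)² = 13550 − 12996 = 554
r = -1179 / √(2984 × 554) = -1179 / 1285.7434 ≈ -0.917

-0.917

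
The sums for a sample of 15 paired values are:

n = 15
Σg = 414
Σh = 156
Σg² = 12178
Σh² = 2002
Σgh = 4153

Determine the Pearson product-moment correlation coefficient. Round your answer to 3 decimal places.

-0.286

r = (nΣgh − ΣgΣh) / √[(nΣg² − (Σg)²)(nΣh² − (Σh)²)]
Numerator: 15×4153 − 414×156 = -2289
Denominator: √[(182670 − 171396)(30030 − 24336)] = √[11274 × 5694] = 8012.1256
r = -2289 / 8012.1256 ≈ -0.286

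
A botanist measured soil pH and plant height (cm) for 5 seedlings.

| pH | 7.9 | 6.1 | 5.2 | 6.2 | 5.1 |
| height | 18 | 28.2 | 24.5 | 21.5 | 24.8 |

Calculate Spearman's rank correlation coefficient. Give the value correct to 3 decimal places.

Rank pH: 5, 3, 2, 4, 1
Rank height: 1, 5, 3, 2, 4
d = rank(pH) − rank(height): 4, -2, -1, 2, -3; Σd² = 34
ρ = 1 − 6Σd² / [n(n²−1)] = 1 − 6×34 / (5×24) = 1 − 204/120 ≈ -0.700

-0.700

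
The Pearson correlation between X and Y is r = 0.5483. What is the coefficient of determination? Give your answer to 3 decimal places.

0.301

r² = (0.5483)² = 0.301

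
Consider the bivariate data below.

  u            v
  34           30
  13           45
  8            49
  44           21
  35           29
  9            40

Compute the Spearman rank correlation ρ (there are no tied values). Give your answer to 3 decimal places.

-0.943

Rank u: 4, 3, 1, 6, 5, 2
Rank v: 3, 5, 6, 1, 2, 4
d = rank(u) − rank(v): 1, -2, -5, 5, 3, -2; Σd² = 68
ρ = 1 − 6Σd² / [n(n²−1)] = 1 − 6×68 / (6×35) = 1 − 408/210 ≈ -0.943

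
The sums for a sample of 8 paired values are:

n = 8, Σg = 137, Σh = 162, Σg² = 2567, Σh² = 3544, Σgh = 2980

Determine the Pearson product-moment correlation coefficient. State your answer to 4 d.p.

0.8529

r = (nΣgh − ΣgΣh) / √[(nΣg² − (Σg)²)(nΣh² − (Σh)²)]
Numerator: 8×2980 − 137×162 = 1646
Denominator: √[(20536 − 18769)(28352 − 26244)] = √[1767 × 2108] = 1929.9834
r = 1646 / 1929.9834 ≈ 0.8529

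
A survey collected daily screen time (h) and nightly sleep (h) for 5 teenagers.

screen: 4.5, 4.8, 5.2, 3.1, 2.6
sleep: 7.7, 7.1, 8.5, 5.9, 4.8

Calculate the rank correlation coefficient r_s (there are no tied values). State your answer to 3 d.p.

0.900

Rank screen: 3, 4, 5, 2, 1
Rank sleep: 4, 3, 5, 2, 1
d = rank(screen) − rank(sleep): -1, 1, 0, 0, 0; Σd² = 2
ρ = 1 − 6Σd² / [n(n²−1)] = 1 − 6×2 / (5×24) = 1 − 12/120 ≈ 0.900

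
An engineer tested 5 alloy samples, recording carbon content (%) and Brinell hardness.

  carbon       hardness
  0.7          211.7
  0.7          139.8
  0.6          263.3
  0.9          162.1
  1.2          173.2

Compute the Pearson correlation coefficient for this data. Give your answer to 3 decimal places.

n = 5, Σx = 4.1, Σy = 950.1, Σx² = 3.59, Σy² = 189962.47, Σxy = 757.76
nΣxy − ΣxΣy = 3788.8 − 3895.41 = -106.61
nΣx² − (Σx)² = 17.95 − 16.81 = 1.14; nΣy² − (Σy)² = 949812.35 − 902690.01 = 47122.34
r = -106.61 / √(1.14 × 47122.34) = -106.61 / 231.7746 ≈ -0.460

-0.460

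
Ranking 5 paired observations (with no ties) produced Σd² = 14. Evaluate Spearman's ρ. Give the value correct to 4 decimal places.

ρ = 1 − 6Σd² / [n(n²−1)] = 1 − 6×14 / (5×24)
  = 1 − 84/120 = 1 − 0.70000 ≈ 0.3000

0.3000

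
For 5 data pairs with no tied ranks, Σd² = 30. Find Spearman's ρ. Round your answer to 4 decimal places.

-0.5000

ρ = 1 − 6Σd² / [n(n²−1)] = 1 − 6×30 / (5×24)
  = 1 − 180/120 = 1 − 1.50000 ≈ -0.5000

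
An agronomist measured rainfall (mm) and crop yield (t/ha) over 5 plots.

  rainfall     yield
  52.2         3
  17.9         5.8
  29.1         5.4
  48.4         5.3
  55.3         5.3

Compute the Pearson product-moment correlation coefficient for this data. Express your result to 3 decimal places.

n = 5, Σx = 202.9, Σy = 24.8, Σx² = 9292.71, Σy² = 127.98, Σxy = 967.17
nΣxy − ΣxΣy = 4835.85 − 5031.92 = -196.07
nΣx² − (Σx)² = 46463.55 − 41168.41 = 5295.14; nΣy² − (Σy)² = 639.9 − 615.04 = 24.86
r = -196.07 / √(5295.14 × 24.86) = -196.07 / 362.8184 ≈ -0.540

-0.540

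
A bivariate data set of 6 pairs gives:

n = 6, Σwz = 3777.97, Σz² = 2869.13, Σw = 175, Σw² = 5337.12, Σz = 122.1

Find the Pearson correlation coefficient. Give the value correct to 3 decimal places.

r = (nΣwz − ΣwΣz) / √[(nΣw² − (Σw)²)(nΣz² − (Σz)²)]
Numerator: 6×3777.97 − 175×122.1 = 1300.32
Denominator: √[(32022.72 − 30625)(17214.78 − 14908.41)] = √[1397.72 × 2306.37] = 1795.4552
r = 1300.32 / 1795.4552 ≈ 0.724

0.724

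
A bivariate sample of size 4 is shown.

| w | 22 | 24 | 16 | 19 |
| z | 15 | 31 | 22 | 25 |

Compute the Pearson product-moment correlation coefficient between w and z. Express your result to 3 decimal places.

n = 4, Σw = 81, Σz = 93, Σw² = 1677, Σz² = 2295, Σwz = 1901
nΣwz − ΣwΣz = 7604 − 7533 = 71
nΣw² − (Σw)² = 6708 − 6561 = 147; nΣz² − (Σz)² = 9180 − 8649 = 531
r = 71 / √(147 × 531) = 71 / 279.3868 ≈ 0.254

0.254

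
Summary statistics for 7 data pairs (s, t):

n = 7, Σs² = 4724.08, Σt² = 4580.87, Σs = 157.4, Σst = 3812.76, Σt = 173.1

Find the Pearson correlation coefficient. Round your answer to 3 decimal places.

r = (nΣst − ΣsΣt) / √[(nΣs² − (Σs)²)(nΣt² − (Σt)²)]
Numerator: 7×3812.76 − 157.4×173.1 = -556.62
Denominator: √[(33068.56 − 24774.76)(32066.09 − 29963.61)] = √[8293.8 × 2102.48] = 4175.8291
r = -556.62 / 4175.8291 ≈ -0.133

-0.133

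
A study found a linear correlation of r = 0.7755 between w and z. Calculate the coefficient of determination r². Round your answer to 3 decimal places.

0.601

r² = (0.7755)² = 0.601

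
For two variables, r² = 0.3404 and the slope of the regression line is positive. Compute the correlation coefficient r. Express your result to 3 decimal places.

0.583

|r| = √0.3404 = 0.583
The association is positive, so r = 0.583.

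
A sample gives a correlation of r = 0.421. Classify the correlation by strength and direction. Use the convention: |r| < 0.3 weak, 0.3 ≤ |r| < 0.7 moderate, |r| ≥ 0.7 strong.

r = 0.421 > 0 so the relationship is positive.
|r| = 0.421, which falls in the moderate range.

moderate positive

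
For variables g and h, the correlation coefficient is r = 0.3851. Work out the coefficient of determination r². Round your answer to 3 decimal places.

0.148

r² = (0.3851)² = 0.148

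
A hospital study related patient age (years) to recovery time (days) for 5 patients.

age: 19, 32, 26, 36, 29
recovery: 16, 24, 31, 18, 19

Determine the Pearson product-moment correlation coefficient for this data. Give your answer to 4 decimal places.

n = 5, Σx = 142, Σy = 108, Σx² = 4198, Σy² = 2478, Σxy = 3077
nΣxy − ΣxΣy = 15385 − 15336 = 49
nΣx² − (Σx)² = 20990 − 20164 = 826; nΣy² − (Σy)² = 12390 − 11664 = 726
r = 49 / √(826 × 726) = 49 / 774.3875 ≈ 0.0633

0.0633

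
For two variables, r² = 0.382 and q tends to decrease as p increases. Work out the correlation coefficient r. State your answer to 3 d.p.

-0.618

|r| = √0.382 = 0.618
The association is negative, so r = −0.618.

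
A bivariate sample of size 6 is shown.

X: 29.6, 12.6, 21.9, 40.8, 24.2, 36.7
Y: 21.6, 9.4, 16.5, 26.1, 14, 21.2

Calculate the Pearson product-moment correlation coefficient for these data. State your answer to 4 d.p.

0.9505

n = 6, ΣX = 165.8, ΣY = 108.8, ΣX² = 5111.7, ΣY² = 2153.82, ΣXY = 3300.87
nΣXY − ΣXΣY = 19805.22 − 18039.04 = 1766.18
nΣX² − (ΣX)² = 30670.2 − 27489.64 = 3180.56; nΣY² − (ΣY)² = 12922.92 − 11837.44 = 1085.48
r = 1766.18 / √(3180.56 × 1085.48) = 1766.18 / 1858.0727 ≈ 0.9505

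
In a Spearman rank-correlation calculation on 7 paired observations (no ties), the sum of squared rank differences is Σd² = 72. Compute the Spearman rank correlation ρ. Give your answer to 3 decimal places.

ρ = 1 − 6Σd² / [n(n²−1)] = 1 − 6×72 / (7×48)
  = 1 − 432/336 = 1 − 1.2857 ≈ -0.286

-0.286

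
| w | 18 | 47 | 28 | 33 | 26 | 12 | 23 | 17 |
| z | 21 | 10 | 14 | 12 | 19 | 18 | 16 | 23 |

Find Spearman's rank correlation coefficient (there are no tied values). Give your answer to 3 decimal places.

-0.810

Rank w: 3, 8, 6, 7, 5, 1, 4, 2
Rank z: 7, 1, 3, 2, 6, 5, 4, 8
d = rank(w) − rank(z): -4, 7, 3, 5, -1, -4, 0, -6; Σd² = 152
ρ = 1 − 6Σd² / [n(n²−1)] = 1 − 6×152 / (8×63) = 1 − 912/504 ≈ -0.810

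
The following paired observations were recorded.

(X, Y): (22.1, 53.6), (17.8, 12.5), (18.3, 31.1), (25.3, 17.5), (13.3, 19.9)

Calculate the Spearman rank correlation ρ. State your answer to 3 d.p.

0.200

Rank X: 4, 2, 3, 5, 1
Rank Y: 5, 1, 4, 2, 3
d = rank(X) − rank(Y): -1, 1, -1, 3, -2; Σd² = 16
ρ = 1 − 6Σd² / [n(n²−1)] = 1 − 6×16 / (5×24) = 1 − 96/120 ≈ 0.200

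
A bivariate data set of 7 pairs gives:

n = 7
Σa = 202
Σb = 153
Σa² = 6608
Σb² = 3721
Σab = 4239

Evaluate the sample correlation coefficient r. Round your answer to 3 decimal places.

r = (nΣab − ΣaΣb) / √[(nΣa² − (Σa)²)(nΣb² − (Σb)²)]
Numerator: 7×4239 − 202×153 = -1233
Denominator: √[(46256 − 40804)(26047 − 23409)] = √[5452 × 2638] = 3792.4103
r = -1233 / 3792.4103 ≈ -0.325

-0.325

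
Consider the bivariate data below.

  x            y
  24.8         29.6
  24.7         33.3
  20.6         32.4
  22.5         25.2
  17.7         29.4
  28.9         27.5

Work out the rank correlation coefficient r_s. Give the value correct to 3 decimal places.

-0.086

Rank x: 5, 4, 2, 3, 1, 6
Rank y: 4, 6, 5, 1, 3, 2
d = rank(x) − rank(y): 1, -2, -3, 2, -2, 4; Σd² = 38
ρ = 1 − 6Σd² / [n(n²−1)] = 1 − 6×38 / (6×35) = 1 − 228/210 ≈ -0.086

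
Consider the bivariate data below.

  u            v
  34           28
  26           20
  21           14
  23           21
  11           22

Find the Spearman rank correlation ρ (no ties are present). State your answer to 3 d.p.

0.300

Rank u: 5, 4, 2, 3, 1
Rank v: 5, 2, 1, 3, 4
d = rank(u) − rank(v): 0, 2, 1, 0, -3; Σd² = 14
ρ = 1 − 6Σd² / [n(n²−1)] = 1 − 6×14 / (5×24) = 1 − 84/120 ≈ 0.300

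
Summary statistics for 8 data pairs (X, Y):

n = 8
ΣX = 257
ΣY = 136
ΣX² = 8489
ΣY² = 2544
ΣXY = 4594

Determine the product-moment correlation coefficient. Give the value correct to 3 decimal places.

r = (nΣXY − ΣXΣY) / √[(nΣX² − (ΣX)²)(nΣY² − (ΣY)²)]
Numerator: 8×4594 − 257×136 = 1800
Denominator: √[(67912 − 66049)(20352 − 18496)] = √[1863 × 1856] = 1859.4967
r = 1800 / 1859.4967 ≈ 0.968

0.968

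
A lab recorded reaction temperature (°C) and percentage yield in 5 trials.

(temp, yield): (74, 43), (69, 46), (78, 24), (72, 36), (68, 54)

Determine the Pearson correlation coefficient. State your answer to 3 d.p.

n = 5, Σx = 361, Σy = 203, Σx² = 26129, Σy² = 8753, Σxy = 14492
nΣxy − ΣxΣy = 72460 − 73283 = -823
nΣx² − (Σx)² = 130645 − 130321 = 324; nΣy² − (Σy)² = 43765 − 41209 = 2556
r = -823 / √(324 × 2556) = -823 / 910.0242 ≈ -0.904

-0.904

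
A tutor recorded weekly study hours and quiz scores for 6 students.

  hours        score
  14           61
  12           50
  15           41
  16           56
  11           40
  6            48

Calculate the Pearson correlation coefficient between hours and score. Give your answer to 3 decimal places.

0.284

n = 6, Σx = 74, Σy = 296, Σx² = 978, Σy² = 14942, Σxy = 3693
nΣxy − ΣxΣy = 22158 − 21904 = 254
nΣx² − (Σx)² = 5868 − 5476 = 392; nΣy² − (Σy)² = 89652 − 87616 = 2036
r = 254 / √(392 × 2036) = 254 / 893.3711 ≈ 0.284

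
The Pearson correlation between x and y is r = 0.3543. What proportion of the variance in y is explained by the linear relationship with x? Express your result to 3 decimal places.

r² = (0.3543)² = 0.126

0.126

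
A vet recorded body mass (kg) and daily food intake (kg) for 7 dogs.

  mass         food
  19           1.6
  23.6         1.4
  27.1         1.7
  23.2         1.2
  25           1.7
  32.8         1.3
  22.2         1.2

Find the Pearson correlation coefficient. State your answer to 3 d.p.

-0.059

n = 7, Σx = 172.9, Σy = 10.1, Σx² = 4384.29, Σy² = 14.87, Σxy = 249.13
nΣxy − ΣxΣy = 1743.91 − 1746.29 = -2.38
nΣx² − (Σx)² = 30690.03 − 29894.41 = 795.62; nΣy² − (Σy)² = 104.09 − 102.01 = 2.08
r = -2.38 / √(795.62 × 2.08) = -2.38 / 40.6803 ≈ -0.059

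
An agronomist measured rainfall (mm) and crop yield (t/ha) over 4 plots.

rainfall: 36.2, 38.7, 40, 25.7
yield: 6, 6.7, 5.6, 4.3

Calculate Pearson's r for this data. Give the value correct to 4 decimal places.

n = 4, Σx = 140.6, Σy = 22.6, Σx² = 5068.62, Σy² = 130.74, Σxy = 811
nΣxy − ΣxΣy = 3244 − 3177.56 = 66.44
nΣx² − (Σx)² = 20274.48 − 19768.36 = 506.12; nΣy² − (Σy)² = 522.96 − 510.76 = 12.2
r = 66.44 / √(506.12 × 12.2) = 66.44 / 78.5790 ≈ 0.8455

0.8455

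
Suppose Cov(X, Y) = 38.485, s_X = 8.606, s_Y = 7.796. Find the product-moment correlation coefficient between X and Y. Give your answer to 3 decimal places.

r = Cov(X,Y) / (s_X · s_Y) = 38.485 / (8.606 × 7.796)
  = 38.485 / 67.0924 ≈ 0.574

0.574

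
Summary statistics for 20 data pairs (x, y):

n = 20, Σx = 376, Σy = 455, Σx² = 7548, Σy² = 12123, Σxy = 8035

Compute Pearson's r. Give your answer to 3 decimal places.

-0.563

r = (nΣxy − ΣxΣy) / √[(nΣx² − (Σx)²)(nΣy² − (Σy)²)]
Numerator: 20×8035 − 376×455 = -10380
Denominator: √[(150960 − 141376)(242460 − 207025)] = √[9584 × 35435] = 18428.4845
r = -10380 / 18428.4845 ≈ -0.563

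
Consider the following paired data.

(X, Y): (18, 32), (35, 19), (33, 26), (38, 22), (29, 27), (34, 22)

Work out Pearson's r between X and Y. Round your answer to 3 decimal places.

n = 6, ΣX = 187, ΣY = 148, ΣX² = 6079, ΣY² = 3758, ΣXY = 4466
nΣXY − ΣXΣY = 26796 − 27676 = -880
nΣX² − (ΣX)² = 36474 − 34969 = 1505; nΣY² − (ΣY)² = 22548 − 21904 = 644
r = -880 / √(1505 × 644) = -880 / 984.4897 ≈ -0.894

-0.894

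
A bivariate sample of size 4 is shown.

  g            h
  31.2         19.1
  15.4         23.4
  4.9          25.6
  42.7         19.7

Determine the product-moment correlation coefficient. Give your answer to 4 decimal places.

-0.9342

n = 4, Σg = 94.2, Σh = 87.8, Σg² = 3057.9, Σh² = 1955.82, Σgh = 1922.91
nΣgh − ΣgΣh = 7691.64 − 8270.76 = -579.12
nΣg² − (Σg)² = 12231.6 − 8873.64 = 3357.96; nΣh² − (Σh)² = 7823.28 − 7708.84 = 114.44
r = -579.12 / √(3357.96 × 114.44) = -579.12 / 619.9072 ≈ -0.9342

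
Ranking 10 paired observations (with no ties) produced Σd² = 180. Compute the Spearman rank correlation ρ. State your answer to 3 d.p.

-0.091

ρ = 1 − 6Σd² / [n(n²−1)] = 1 − 6×180 / (10×99)
  = 1 − 1080/990 = 1 − 1.0909 ≈ -0.091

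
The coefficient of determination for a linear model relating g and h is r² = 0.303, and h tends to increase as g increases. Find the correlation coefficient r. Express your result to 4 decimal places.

0.5505

|r| = √0.303 = 0.5505
The association is positive, so r = 0.5505.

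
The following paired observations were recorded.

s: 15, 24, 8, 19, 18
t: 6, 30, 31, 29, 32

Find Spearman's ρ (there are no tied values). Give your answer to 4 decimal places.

Rank s: 2, 5, 1, 4, 3
Rank t: 1, 3, 4, 2, 5
d = rank(s) − rank(t): 1, 2, -3, 2, -2; Σd² = 22
ρ = 1 − 6Σd² / [n(n²−1)] = 1 − 6×22 / (5×24) = 1 − 132/120 ≈ -0.1000

-0.1000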